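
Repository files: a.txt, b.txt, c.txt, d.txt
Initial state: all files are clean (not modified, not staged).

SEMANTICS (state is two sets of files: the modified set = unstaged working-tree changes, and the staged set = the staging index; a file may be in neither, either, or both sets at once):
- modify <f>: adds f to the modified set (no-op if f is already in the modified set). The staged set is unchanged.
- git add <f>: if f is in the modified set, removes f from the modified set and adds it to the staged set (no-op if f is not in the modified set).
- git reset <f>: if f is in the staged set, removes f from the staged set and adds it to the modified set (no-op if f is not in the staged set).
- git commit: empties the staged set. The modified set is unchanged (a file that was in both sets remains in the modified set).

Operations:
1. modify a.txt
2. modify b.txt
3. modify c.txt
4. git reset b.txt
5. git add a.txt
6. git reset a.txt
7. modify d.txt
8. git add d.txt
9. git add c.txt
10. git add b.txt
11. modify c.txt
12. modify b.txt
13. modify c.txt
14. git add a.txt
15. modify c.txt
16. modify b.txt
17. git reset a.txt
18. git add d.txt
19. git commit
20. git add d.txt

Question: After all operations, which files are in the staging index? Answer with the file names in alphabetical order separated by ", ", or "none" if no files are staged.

After op 1 (modify a.txt): modified={a.txt} staged={none}
After op 2 (modify b.txt): modified={a.txt, b.txt} staged={none}
After op 3 (modify c.txt): modified={a.txt, b.txt, c.txt} staged={none}
After op 4 (git reset b.txt): modified={a.txt, b.txt, c.txt} staged={none}
After op 5 (git add a.txt): modified={b.txt, c.txt} staged={a.txt}
After op 6 (git reset a.txt): modified={a.txt, b.txt, c.txt} staged={none}
After op 7 (modify d.txt): modified={a.txt, b.txt, c.txt, d.txt} staged={none}
After op 8 (git add d.txt): modified={a.txt, b.txt, c.txt} staged={d.txt}
After op 9 (git add c.txt): modified={a.txt, b.txt} staged={c.txt, d.txt}
After op 10 (git add b.txt): modified={a.txt} staged={b.txt, c.txt, d.txt}
After op 11 (modify c.txt): modified={a.txt, c.txt} staged={b.txt, c.txt, d.txt}
After op 12 (modify b.txt): modified={a.txt, b.txt, c.txt} staged={b.txt, c.txt, d.txt}
After op 13 (modify c.txt): modified={a.txt, b.txt, c.txt} staged={b.txt, c.txt, d.txt}
After op 14 (git add a.txt): modified={b.txt, c.txt} staged={a.txt, b.txt, c.txt, d.txt}
After op 15 (modify c.txt): modified={b.txt, c.txt} staged={a.txt, b.txt, c.txt, d.txt}
After op 16 (modify b.txt): modified={b.txt, c.txt} staged={a.txt, b.txt, c.txt, d.txt}
After op 17 (git reset a.txt): modified={a.txt, b.txt, c.txt} staged={b.txt, c.txt, d.txt}
After op 18 (git add d.txt): modified={a.txt, b.txt, c.txt} staged={b.txt, c.txt, d.txt}
After op 19 (git commit): modified={a.txt, b.txt, c.txt} staged={none}
After op 20 (git add d.txt): modified={a.txt, b.txt, c.txt} staged={none}

Answer: none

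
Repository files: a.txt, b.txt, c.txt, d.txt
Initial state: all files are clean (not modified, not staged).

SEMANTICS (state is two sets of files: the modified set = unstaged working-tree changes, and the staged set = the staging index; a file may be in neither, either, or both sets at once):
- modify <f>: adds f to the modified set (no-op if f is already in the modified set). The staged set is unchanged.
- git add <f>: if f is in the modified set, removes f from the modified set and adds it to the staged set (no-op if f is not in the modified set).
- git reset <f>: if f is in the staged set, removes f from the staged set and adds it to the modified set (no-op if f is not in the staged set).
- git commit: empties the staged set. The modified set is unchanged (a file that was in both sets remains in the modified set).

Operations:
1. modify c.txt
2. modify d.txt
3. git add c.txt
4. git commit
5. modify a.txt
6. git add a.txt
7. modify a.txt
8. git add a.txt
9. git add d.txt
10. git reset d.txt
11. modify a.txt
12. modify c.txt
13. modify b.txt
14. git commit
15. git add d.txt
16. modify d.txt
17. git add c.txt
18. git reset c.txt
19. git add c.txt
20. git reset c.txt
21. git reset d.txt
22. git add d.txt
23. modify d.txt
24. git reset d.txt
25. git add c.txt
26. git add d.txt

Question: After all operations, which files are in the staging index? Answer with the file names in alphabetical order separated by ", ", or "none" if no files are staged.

After op 1 (modify c.txt): modified={c.txt} staged={none}
After op 2 (modify d.txt): modified={c.txt, d.txt} staged={none}
After op 3 (git add c.txt): modified={d.txt} staged={c.txt}
After op 4 (git commit): modified={d.txt} staged={none}
After op 5 (modify a.txt): modified={a.txt, d.txt} staged={none}
After op 6 (git add a.txt): modified={d.txt} staged={a.txt}
After op 7 (modify a.txt): modified={a.txt, d.txt} staged={a.txt}
After op 8 (git add a.txt): modified={d.txt} staged={a.txt}
After op 9 (git add d.txt): modified={none} staged={a.txt, d.txt}
After op 10 (git reset d.txt): modified={d.txt} staged={a.txt}
After op 11 (modify a.txt): modified={a.txt, d.txt} staged={a.txt}
After op 12 (modify c.txt): modified={a.txt, c.txt, d.txt} staged={a.txt}
After op 13 (modify b.txt): modified={a.txt, b.txt, c.txt, d.txt} staged={a.txt}
After op 14 (git commit): modified={a.txt, b.txt, c.txt, d.txt} staged={none}
After op 15 (git add d.txt): modified={a.txt, b.txt, c.txt} staged={d.txt}
After op 16 (modify d.txt): modified={a.txt, b.txt, c.txt, d.txt} staged={d.txt}
After op 17 (git add c.txt): modified={a.txt, b.txt, d.txt} staged={c.txt, d.txt}
After op 18 (git reset c.txt): modified={a.txt, b.txt, c.txt, d.txt} staged={d.txt}
After op 19 (git add c.txt): modified={a.txt, b.txt, d.txt} staged={c.txt, d.txt}
After op 20 (git reset c.txt): modified={a.txt, b.txt, c.txt, d.txt} staged={d.txt}
After op 21 (git reset d.txt): modified={a.txt, b.txt, c.txt, d.txt} staged={none}
After op 22 (git add d.txt): modified={a.txt, b.txt, c.txt} staged={d.txt}
After op 23 (modify d.txt): modified={a.txt, b.txt, c.txt, d.txt} staged={d.txt}
After op 24 (git reset d.txt): modified={a.txt, b.txt, c.txt, d.txt} staged={none}
After op 25 (git add c.txt): modified={a.txt, b.txt, d.txt} staged={c.txt}
After op 26 (git add d.txt): modified={a.txt, b.txt} staged={c.txt, d.txt}

Answer: c.txt, d.txt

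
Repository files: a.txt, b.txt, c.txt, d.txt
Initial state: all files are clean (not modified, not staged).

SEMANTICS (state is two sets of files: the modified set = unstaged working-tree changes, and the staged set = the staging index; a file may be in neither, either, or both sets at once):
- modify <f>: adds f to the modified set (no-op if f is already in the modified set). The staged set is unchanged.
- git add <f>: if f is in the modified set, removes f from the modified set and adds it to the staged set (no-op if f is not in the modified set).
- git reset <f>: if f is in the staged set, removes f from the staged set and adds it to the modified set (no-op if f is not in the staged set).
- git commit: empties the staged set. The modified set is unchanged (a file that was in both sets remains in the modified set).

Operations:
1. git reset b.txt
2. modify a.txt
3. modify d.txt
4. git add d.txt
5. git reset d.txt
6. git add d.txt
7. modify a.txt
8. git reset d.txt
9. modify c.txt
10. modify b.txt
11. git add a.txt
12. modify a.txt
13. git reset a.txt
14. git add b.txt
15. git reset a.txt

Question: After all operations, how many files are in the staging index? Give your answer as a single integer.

After op 1 (git reset b.txt): modified={none} staged={none}
After op 2 (modify a.txt): modified={a.txt} staged={none}
After op 3 (modify d.txt): modified={a.txt, d.txt} staged={none}
After op 4 (git add d.txt): modified={a.txt} staged={d.txt}
After op 5 (git reset d.txt): modified={a.txt, d.txt} staged={none}
After op 6 (git add d.txt): modified={a.txt} staged={d.txt}
After op 7 (modify a.txt): modified={a.txt} staged={d.txt}
After op 8 (git reset d.txt): modified={a.txt, d.txt} staged={none}
After op 9 (modify c.txt): modified={a.txt, c.txt, d.txt} staged={none}
After op 10 (modify b.txt): modified={a.txt, b.txt, c.txt, d.txt} staged={none}
After op 11 (git add a.txt): modified={b.txt, c.txt, d.txt} staged={a.txt}
After op 12 (modify a.txt): modified={a.txt, b.txt, c.txt, d.txt} staged={a.txt}
After op 13 (git reset a.txt): modified={a.txt, b.txt, c.txt, d.txt} staged={none}
After op 14 (git add b.txt): modified={a.txt, c.txt, d.txt} staged={b.txt}
After op 15 (git reset a.txt): modified={a.txt, c.txt, d.txt} staged={b.txt}
Final staged set: {b.txt} -> count=1

Answer: 1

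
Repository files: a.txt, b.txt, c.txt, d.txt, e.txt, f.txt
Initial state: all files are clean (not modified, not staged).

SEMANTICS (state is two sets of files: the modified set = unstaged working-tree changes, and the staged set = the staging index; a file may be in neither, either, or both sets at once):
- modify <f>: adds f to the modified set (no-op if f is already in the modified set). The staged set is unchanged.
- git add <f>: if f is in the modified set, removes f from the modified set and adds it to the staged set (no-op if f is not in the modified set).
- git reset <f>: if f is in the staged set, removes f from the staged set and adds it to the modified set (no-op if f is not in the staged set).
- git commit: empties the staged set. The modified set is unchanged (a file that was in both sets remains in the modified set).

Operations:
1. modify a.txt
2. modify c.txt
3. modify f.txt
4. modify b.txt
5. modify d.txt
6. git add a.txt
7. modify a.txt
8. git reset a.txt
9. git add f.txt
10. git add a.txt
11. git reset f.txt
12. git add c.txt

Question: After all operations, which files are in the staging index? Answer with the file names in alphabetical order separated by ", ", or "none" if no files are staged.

Answer: a.txt, c.txt

Derivation:
After op 1 (modify a.txt): modified={a.txt} staged={none}
After op 2 (modify c.txt): modified={a.txt, c.txt} staged={none}
After op 3 (modify f.txt): modified={a.txt, c.txt, f.txt} staged={none}
After op 4 (modify b.txt): modified={a.txt, b.txt, c.txt, f.txt} staged={none}
After op 5 (modify d.txt): modified={a.txt, b.txt, c.txt, d.txt, f.txt} staged={none}
After op 6 (git add a.txt): modified={b.txt, c.txt, d.txt, f.txt} staged={a.txt}
After op 7 (modify a.txt): modified={a.txt, b.txt, c.txt, d.txt, f.txt} staged={a.txt}
After op 8 (git reset a.txt): modified={a.txt, b.txt, c.txt, d.txt, f.txt} staged={none}
After op 9 (git add f.txt): modified={a.txt, b.txt, c.txt, d.txt} staged={f.txt}
After op 10 (git add a.txt): modified={b.txt, c.txt, d.txt} staged={a.txt, f.txt}
After op 11 (git reset f.txt): modified={b.txt, c.txt, d.txt, f.txt} staged={a.txt}
After op 12 (git add c.txt): modified={b.txt, d.txt, f.txt} staged={a.txt, c.txt}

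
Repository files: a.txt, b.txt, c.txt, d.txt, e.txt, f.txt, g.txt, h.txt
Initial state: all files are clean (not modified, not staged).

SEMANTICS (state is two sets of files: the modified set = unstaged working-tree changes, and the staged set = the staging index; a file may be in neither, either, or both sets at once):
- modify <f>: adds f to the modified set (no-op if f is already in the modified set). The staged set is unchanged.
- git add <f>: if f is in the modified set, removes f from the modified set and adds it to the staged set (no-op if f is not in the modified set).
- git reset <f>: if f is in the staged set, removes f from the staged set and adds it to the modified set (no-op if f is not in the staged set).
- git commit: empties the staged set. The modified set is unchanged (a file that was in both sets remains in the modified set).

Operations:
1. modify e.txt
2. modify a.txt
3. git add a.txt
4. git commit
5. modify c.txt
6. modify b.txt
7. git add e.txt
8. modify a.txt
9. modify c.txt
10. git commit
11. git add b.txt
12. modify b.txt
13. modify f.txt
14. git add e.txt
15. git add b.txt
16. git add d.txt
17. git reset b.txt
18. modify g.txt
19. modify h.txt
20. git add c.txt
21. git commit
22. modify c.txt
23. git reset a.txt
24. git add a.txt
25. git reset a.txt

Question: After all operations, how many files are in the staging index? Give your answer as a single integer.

Answer: 0

Derivation:
After op 1 (modify e.txt): modified={e.txt} staged={none}
After op 2 (modify a.txt): modified={a.txt, e.txt} staged={none}
After op 3 (git add a.txt): modified={e.txt} staged={a.txt}
After op 4 (git commit): modified={e.txt} staged={none}
After op 5 (modify c.txt): modified={c.txt, e.txt} staged={none}
After op 6 (modify b.txt): modified={b.txt, c.txt, e.txt} staged={none}
After op 7 (git add e.txt): modified={b.txt, c.txt} staged={e.txt}
After op 8 (modify a.txt): modified={a.txt, b.txt, c.txt} staged={e.txt}
After op 9 (modify c.txt): modified={a.txt, b.txt, c.txt} staged={e.txt}
After op 10 (git commit): modified={a.txt, b.txt, c.txt} staged={none}
After op 11 (git add b.txt): modified={a.txt, c.txt} staged={b.txt}
After op 12 (modify b.txt): modified={a.txt, b.txt, c.txt} staged={b.txt}
After op 13 (modify f.txt): modified={a.txt, b.txt, c.txt, f.txt} staged={b.txt}
After op 14 (git add e.txt): modified={a.txt, b.txt, c.txt, f.txt} staged={b.txt}
After op 15 (git add b.txt): modified={a.txt, c.txt, f.txt} staged={b.txt}
After op 16 (git add d.txt): modified={a.txt, c.txt, f.txt} staged={b.txt}
After op 17 (git reset b.txt): modified={a.txt, b.txt, c.txt, f.txt} staged={none}
After op 18 (modify g.txt): modified={a.txt, b.txt, c.txt, f.txt, g.txt} staged={none}
After op 19 (modify h.txt): modified={a.txt, b.txt, c.txt, f.txt, g.txt, h.txt} staged={none}
After op 20 (git add c.txt): modified={a.txt, b.txt, f.txt, g.txt, h.txt} staged={c.txt}
After op 21 (git commit): modified={a.txt, b.txt, f.txt, g.txt, h.txt} staged={none}
After op 22 (modify c.txt): modified={a.txt, b.txt, c.txt, f.txt, g.txt, h.txt} staged={none}
After op 23 (git reset a.txt): modified={a.txt, b.txt, c.txt, f.txt, g.txt, h.txt} staged={none}
After op 24 (git add a.txt): modified={b.txt, c.txt, f.txt, g.txt, h.txt} staged={a.txt}
After op 25 (git reset a.txt): modified={a.txt, b.txt, c.txt, f.txt, g.txt, h.txt} staged={none}
Final staged set: {none} -> count=0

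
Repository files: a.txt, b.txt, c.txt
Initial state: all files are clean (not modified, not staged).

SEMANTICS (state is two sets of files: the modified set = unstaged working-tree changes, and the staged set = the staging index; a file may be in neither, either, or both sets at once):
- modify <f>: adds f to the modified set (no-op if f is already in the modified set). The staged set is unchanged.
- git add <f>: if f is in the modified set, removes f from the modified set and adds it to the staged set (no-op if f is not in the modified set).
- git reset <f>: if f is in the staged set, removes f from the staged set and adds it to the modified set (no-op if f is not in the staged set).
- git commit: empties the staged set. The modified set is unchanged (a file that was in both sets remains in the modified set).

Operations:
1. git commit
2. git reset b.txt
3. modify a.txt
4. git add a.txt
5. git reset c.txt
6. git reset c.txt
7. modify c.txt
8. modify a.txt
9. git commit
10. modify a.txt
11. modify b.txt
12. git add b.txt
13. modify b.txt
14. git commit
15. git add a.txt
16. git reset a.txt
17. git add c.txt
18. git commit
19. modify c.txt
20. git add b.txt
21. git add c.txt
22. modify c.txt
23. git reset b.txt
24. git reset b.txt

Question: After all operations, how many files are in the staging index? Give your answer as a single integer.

After op 1 (git commit): modified={none} staged={none}
After op 2 (git reset b.txt): modified={none} staged={none}
After op 3 (modify a.txt): modified={a.txt} staged={none}
After op 4 (git add a.txt): modified={none} staged={a.txt}
After op 5 (git reset c.txt): modified={none} staged={a.txt}
After op 6 (git reset c.txt): modified={none} staged={a.txt}
After op 7 (modify c.txt): modified={c.txt} staged={a.txt}
After op 8 (modify a.txt): modified={a.txt, c.txt} staged={a.txt}
After op 9 (git commit): modified={a.txt, c.txt} staged={none}
After op 10 (modify a.txt): modified={a.txt, c.txt} staged={none}
After op 11 (modify b.txt): modified={a.txt, b.txt, c.txt} staged={none}
After op 12 (git add b.txt): modified={a.txt, c.txt} staged={b.txt}
After op 13 (modify b.txt): modified={a.txt, b.txt, c.txt} staged={b.txt}
After op 14 (git commit): modified={a.txt, b.txt, c.txt} staged={none}
After op 15 (git add a.txt): modified={b.txt, c.txt} staged={a.txt}
After op 16 (git reset a.txt): modified={a.txt, b.txt, c.txt} staged={none}
After op 17 (git add c.txt): modified={a.txt, b.txt} staged={c.txt}
After op 18 (git commit): modified={a.txt, b.txt} staged={none}
After op 19 (modify c.txt): modified={a.txt, b.txt, c.txt} staged={none}
After op 20 (git add b.txt): modified={a.txt, c.txt} staged={b.txt}
After op 21 (git add c.txt): modified={a.txt} staged={b.txt, c.txt}
After op 22 (modify c.txt): modified={a.txt, c.txt} staged={b.txt, c.txt}
After op 23 (git reset b.txt): modified={a.txt, b.txt, c.txt} staged={c.txt}
After op 24 (git reset b.txt): modified={a.txt, b.txt, c.txt} staged={c.txt}
Final staged set: {c.txt} -> count=1

Answer: 1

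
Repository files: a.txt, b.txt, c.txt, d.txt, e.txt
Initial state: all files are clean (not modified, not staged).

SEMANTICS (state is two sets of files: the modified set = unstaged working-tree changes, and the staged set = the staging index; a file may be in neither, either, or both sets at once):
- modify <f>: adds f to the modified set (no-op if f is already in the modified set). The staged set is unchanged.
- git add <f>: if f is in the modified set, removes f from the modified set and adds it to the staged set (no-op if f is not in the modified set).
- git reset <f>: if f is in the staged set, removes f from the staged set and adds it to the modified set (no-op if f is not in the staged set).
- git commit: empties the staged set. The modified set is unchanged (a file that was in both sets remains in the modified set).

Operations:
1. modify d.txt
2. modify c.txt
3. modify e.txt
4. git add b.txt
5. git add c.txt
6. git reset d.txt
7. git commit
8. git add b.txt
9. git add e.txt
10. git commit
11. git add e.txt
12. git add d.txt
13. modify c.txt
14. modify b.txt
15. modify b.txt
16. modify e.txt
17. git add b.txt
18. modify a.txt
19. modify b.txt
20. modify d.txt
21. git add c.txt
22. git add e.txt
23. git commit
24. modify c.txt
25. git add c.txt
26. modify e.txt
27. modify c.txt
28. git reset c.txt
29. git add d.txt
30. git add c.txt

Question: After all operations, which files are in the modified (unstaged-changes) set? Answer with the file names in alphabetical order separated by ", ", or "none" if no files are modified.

After op 1 (modify d.txt): modified={d.txt} staged={none}
After op 2 (modify c.txt): modified={c.txt, d.txt} staged={none}
After op 3 (modify e.txt): modified={c.txt, d.txt, e.txt} staged={none}
After op 4 (git add b.txt): modified={c.txt, d.txt, e.txt} staged={none}
After op 5 (git add c.txt): modified={d.txt, e.txt} staged={c.txt}
After op 6 (git reset d.txt): modified={d.txt, e.txt} staged={c.txt}
After op 7 (git commit): modified={d.txt, e.txt} staged={none}
After op 8 (git add b.txt): modified={d.txt, e.txt} staged={none}
After op 9 (git add e.txt): modified={d.txt} staged={e.txt}
After op 10 (git commit): modified={d.txt} staged={none}
After op 11 (git add e.txt): modified={d.txt} staged={none}
After op 12 (git add d.txt): modified={none} staged={d.txt}
After op 13 (modify c.txt): modified={c.txt} staged={d.txt}
After op 14 (modify b.txt): modified={b.txt, c.txt} staged={d.txt}
After op 15 (modify b.txt): modified={b.txt, c.txt} staged={d.txt}
After op 16 (modify e.txt): modified={b.txt, c.txt, e.txt} staged={d.txt}
After op 17 (git add b.txt): modified={c.txt, e.txt} staged={b.txt, d.txt}
After op 18 (modify a.txt): modified={a.txt, c.txt, e.txt} staged={b.txt, d.txt}
After op 19 (modify b.txt): modified={a.txt, b.txt, c.txt, e.txt} staged={b.txt, d.txt}
After op 20 (modify d.txt): modified={a.txt, b.txt, c.txt, d.txt, e.txt} staged={b.txt, d.txt}
After op 21 (git add c.txt): modified={a.txt, b.txt, d.txt, e.txt} staged={b.txt, c.txt, d.txt}
After op 22 (git add e.txt): modified={a.txt, b.txt, d.txt} staged={b.txt, c.txt, d.txt, e.txt}
After op 23 (git commit): modified={a.txt, b.txt, d.txt} staged={none}
After op 24 (modify c.txt): modified={a.txt, b.txt, c.txt, d.txt} staged={none}
After op 25 (git add c.txt): modified={a.txt, b.txt, d.txt} staged={c.txt}
After op 26 (modify e.txt): modified={a.txt, b.txt, d.txt, e.txt} staged={c.txt}
After op 27 (modify c.txt): modified={a.txt, b.txt, c.txt, d.txt, e.txt} staged={c.txt}
After op 28 (git reset c.txt): modified={a.txt, b.txt, c.txt, d.txt, e.txt} staged={none}
After op 29 (git add d.txt): modified={a.txt, b.txt, c.txt, e.txt} staged={d.txt}
After op 30 (git add c.txt): modified={a.txt, b.txt, e.txt} staged={c.txt, d.txt}

Answer: a.txt, b.txt, e.txt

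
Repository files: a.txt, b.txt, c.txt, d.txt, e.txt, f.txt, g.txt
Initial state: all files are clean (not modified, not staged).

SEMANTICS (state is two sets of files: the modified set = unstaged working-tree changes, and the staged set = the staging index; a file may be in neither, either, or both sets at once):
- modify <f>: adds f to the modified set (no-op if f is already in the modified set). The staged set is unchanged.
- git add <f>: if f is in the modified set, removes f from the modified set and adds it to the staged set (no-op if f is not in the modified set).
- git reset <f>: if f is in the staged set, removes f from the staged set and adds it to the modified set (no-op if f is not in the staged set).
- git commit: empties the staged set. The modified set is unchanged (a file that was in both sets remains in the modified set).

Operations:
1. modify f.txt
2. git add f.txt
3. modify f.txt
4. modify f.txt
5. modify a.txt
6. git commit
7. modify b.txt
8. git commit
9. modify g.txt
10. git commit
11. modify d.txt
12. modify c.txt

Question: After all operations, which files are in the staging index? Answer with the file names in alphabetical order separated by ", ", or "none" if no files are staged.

After op 1 (modify f.txt): modified={f.txt} staged={none}
After op 2 (git add f.txt): modified={none} staged={f.txt}
After op 3 (modify f.txt): modified={f.txt} staged={f.txt}
After op 4 (modify f.txt): modified={f.txt} staged={f.txt}
After op 5 (modify a.txt): modified={a.txt, f.txt} staged={f.txt}
After op 6 (git commit): modified={a.txt, f.txt} staged={none}
After op 7 (modify b.txt): modified={a.txt, b.txt, f.txt} staged={none}
After op 8 (git commit): modified={a.txt, b.txt, f.txt} staged={none}
After op 9 (modify g.txt): modified={a.txt, b.txt, f.txt, g.txt} staged={none}
After op 10 (git commit): modified={a.txt, b.txt, f.txt, g.txt} staged={none}
After op 11 (modify d.txt): modified={a.txt, b.txt, d.txt, f.txt, g.txt} staged={none}
After op 12 (modify c.txt): modified={a.txt, b.txt, c.txt, d.txt, f.txt, g.txt} staged={none}

Answer: none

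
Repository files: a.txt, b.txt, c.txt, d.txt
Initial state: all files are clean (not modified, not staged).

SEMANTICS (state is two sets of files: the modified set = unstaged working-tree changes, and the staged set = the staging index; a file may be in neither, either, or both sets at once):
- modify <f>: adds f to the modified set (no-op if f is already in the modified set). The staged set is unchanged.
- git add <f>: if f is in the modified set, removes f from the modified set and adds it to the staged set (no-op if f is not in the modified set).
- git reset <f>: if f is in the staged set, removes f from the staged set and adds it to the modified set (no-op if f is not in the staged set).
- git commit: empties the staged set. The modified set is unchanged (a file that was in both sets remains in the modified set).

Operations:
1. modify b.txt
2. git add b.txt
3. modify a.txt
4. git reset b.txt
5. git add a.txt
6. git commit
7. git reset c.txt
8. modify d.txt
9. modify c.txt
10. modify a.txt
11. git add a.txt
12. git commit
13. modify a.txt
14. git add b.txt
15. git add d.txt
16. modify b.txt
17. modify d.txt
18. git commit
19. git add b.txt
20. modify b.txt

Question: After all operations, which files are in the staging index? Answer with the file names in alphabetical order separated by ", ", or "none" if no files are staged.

After op 1 (modify b.txt): modified={b.txt} staged={none}
After op 2 (git add b.txt): modified={none} staged={b.txt}
After op 3 (modify a.txt): modified={a.txt} staged={b.txt}
After op 4 (git reset b.txt): modified={a.txt, b.txt} staged={none}
After op 5 (git add a.txt): modified={b.txt} staged={a.txt}
After op 6 (git commit): modified={b.txt} staged={none}
After op 7 (git reset c.txt): modified={b.txt} staged={none}
After op 8 (modify d.txt): modified={b.txt, d.txt} staged={none}
After op 9 (modify c.txt): modified={b.txt, c.txt, d.txt} staged={none}
After op 10 (modify a.txt): modified={a.txt, b.txt, c.txt, d.txt} staged={none}
After op 11 (git add a.txt): modified={b.txt, c.txt, d.txt} staged={a.txt}
After op 12 (git commit): modified={b.txt, c.txt, d.txt} staged={none}
After op 13 (modify a.txt): modified={a.txt, b.txt, c.txt, d.txt} staged={none}
After op 14 (git add b.txt): modified={a.txt, c.txt, d.txt} staged={b.txt}
After op 15 (git add d.txt): modified={a.txt, c.txt} staged={b.txt, d.txt}
After op 16 (modify b.txt): modified={a.txt, b.txt, c.txt} staged={b.txt, d.txt}
After op 17 (modify d.txt): modified={a.txt, b.txt, c.txt, d.txt} staged={b.txt, d.txt}
After op 18 (git commit): modified={a.txt, b.txt, c.txt, d.txt} staged={none}
After op 19 (git add b.txt): modified={a.txt, c.txt, d.txt} staged={b.txt}
After op 20 (modify b.txt): modified={a.txt, b.txt, c.txt, d.txt} staged={b.txt}

Answer: b.txt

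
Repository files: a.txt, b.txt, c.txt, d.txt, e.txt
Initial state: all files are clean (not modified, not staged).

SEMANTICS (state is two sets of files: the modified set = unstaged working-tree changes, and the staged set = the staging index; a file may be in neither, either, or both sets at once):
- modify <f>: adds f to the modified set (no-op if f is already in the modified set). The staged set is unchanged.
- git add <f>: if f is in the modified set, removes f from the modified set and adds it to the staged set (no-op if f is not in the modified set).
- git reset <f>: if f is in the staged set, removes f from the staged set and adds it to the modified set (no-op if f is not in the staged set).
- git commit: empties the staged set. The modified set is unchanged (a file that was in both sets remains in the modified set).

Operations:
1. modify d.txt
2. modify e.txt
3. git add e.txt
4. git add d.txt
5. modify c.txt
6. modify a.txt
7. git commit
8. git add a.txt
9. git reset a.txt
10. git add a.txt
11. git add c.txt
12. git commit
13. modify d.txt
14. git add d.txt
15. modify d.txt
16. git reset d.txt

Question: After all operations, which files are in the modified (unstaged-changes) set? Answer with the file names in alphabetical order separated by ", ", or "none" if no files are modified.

Answer: d.txt

Derivation:
After op 1 (modify d.txt): modified={d.txt} staged={none}
After op 2 (modify e.txt): modified={d.txt, e.txt} staged={none}
After op 3 (git add e.txt): modified={d.txt} staged={e.txt}
After op 4 (git add d.txt): modified={none} staged={d.txt, e.txt}
After op 5 (modify c.txt): modified={c.txt} staged={d.txt, e.txt}
After op 6 (modify a.txt): modified={a.txt, c.txt} staged={d.txt, e.txt}
After op 7 (git commit): modified={a.txt, c.txt} staged={none}
After op 8 (git add a.txt): modified={c.txt} staged={a.txt}
After op 9 (git reset a.txt): modified={a.txt, c.txt} staged={none}
After op 10 (git add a.txt): modified={c.txt} staged={a.txt}
After op 11 (git add c.txt): modified={none} staged={a.txt, c.txt}
After op 12 (git commit): modified={none} staged={none}
After op 13 (modify d.txt): modified={d.txt} staged={none}
After op 14 (git add d.txt): modified={none} staged={d.txt}
After op 15 (modify d.txt): modified={d.txt} staged={d.txt}
After op 16 (git reset d.txt): modified={d.txt} staged={none}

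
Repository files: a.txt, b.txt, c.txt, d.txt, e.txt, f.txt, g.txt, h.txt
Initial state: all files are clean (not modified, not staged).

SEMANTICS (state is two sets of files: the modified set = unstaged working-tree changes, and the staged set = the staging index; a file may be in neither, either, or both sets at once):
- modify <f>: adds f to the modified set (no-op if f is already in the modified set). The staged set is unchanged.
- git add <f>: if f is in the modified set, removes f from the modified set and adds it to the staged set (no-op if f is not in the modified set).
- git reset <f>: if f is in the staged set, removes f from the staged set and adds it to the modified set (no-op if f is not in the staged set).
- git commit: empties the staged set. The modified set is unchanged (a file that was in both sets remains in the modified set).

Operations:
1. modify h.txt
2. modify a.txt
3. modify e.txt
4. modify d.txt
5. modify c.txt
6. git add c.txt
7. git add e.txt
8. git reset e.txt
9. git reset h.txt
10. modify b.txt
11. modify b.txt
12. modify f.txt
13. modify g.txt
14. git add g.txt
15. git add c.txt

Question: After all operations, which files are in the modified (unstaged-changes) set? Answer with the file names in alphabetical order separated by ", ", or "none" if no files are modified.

Answer: a.txt, b.txt, d.txt, e.txt, f.txt, h.txt

Derivation:
After op 1 (modify h.txt): modified={h.txt} staged={none}
After op 2 (modify a.txt): modified={a.txt, h.txt} staged={none}
After op 3 (modify e.txt): modified={a.txt, e.txt, h.txt} staged={none}
After op 4 (modify d.txt): modified={a.txt, d.txt, e.txt, h.txt} staged={none}
After op 5 (modify c.txt): modified={a.txt, c.txt, d.txt, e.txt, h.txt} staged={none}
After op 6 (git add c.txt): modified={a.txt, d.txt, e.txt, h.txt} staged={c.txt}
After op 7 (git add e.txt): modified={a.txt, d.txt, h.txt} staged={c.txt, e.txt}
After op 8 (git reset e.txt): modified={a.txt, d.txt, e.txt, h.txt} staged={c.txt}
After op 9 (git reset h.txt): modified={a.txt, d.txt, e.txt, h.txt} staged={c.txt}
After op 10 (modify b.txt): modified={a.txt, b.txt, d.txt, e.txt, h.txt} staged={c.txt}
After op 11 (modify b.txt): modified={a.txt, b.txt, d.txt, e.txt, h.txt} staged={c.txt}
After op 12 (modify f.txt): modified={a.txt, b.txt, d.txt, e.txt, f.txt, h.txt} staged={c.txt}
After op 13 (modify g.txt): modified={a.txt, b.txt, d.txt, e.txt, f.txt, g.txt, h.txt} staged={c.txt}
After op 14 (git add g.txt): modified={a.txt, b.txt, d.txt, e.txt, f.txt, h.txt} staged={c.txt, g.txt}
After op 15 (git add c.txt): modified={a.txt, b.txt, d.txt, e.txt, f.txt, h.txt} staged={c.txt, g.txt}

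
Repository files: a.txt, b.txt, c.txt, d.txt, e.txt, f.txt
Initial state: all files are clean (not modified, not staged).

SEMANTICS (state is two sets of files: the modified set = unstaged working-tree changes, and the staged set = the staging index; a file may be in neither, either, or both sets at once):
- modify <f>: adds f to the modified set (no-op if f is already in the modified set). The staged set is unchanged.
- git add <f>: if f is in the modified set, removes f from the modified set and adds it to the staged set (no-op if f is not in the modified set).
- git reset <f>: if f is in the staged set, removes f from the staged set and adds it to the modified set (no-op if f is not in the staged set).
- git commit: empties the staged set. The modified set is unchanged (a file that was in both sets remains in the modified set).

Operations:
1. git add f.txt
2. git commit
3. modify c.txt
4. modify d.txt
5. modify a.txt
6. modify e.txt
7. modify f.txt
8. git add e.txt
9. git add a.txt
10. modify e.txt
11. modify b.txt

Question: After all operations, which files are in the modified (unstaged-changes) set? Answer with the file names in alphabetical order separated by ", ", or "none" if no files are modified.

Answer: b.txt, c.txt, d.txt, e.txt, f.txt

Derivation:
After op 1 (git add f.txt): modified={none} staged={none}
After op 2 (git commit): modified={none} staged={none}
After op 3 (modify c.txt): modified={c.txt} staged={none}
After op 4 (modify d.txt): modified={c.txt, d.txt} staged={none}
After op 5 (modify a.txt): modified={a.txt, c.txt, d.txt} staged={none}
After op 6 (modify e.txt): modified={a.txt, c.txt, d.txt, e.txt} staged={none}
After op 7 (modify f.txt): modified={a.txt, c.txt, d.txt, e.txt, f.txt} staged={none}
After op 8 (git add e.txt): modified={a.txt, c.txt, d.txt, f.txt} staged={e.txt}
After op 9 (git add a.txt): modified={c.txt, d.txt, f.txt} staged={a.txt, e.txt}
After op 10 (modify e.txt): modified={c.txt, d.txt, e.txt, f.txt} staged={a.txt, e.txt}
After op 11 (modify b.txt): modified={b.txt, c.txt, d.txt, e.txt, f.txt} staged={a.txt, e.txt}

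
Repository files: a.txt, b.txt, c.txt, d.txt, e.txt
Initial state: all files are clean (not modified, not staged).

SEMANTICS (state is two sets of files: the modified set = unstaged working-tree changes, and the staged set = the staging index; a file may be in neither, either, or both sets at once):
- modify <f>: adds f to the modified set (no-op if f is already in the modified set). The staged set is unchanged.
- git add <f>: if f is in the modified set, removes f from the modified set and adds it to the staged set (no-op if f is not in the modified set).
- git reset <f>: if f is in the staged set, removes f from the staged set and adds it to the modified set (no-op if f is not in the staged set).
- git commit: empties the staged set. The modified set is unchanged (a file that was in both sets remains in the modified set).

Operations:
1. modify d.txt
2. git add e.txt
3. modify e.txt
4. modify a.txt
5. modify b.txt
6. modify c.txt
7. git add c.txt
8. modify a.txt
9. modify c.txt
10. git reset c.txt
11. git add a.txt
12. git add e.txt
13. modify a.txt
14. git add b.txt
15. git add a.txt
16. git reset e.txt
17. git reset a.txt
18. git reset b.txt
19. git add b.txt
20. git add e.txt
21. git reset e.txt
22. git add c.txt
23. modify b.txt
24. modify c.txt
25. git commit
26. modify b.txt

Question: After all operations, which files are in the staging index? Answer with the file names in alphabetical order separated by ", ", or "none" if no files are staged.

After op 1 (modify d.txt): modified={d.txt} staged={none}
After op 2 (git add e.txt): modified={d.txt} staged={none}
After op 3 (modify e.txt): modified={d.txt, e.txt} staged={none}
After op 4 (modify a.txt): modified={a.txt, d.txt, e.txt} staged={none}
After op 5 (modify b.txt): modified={a.txt, b.txt, d.txt, e.txt} staged={none}
After op 6 (modify c.txt): modified={a.txt, b.txt, c.txt, d.txt, e.txt} staged={none}
After op 7 (git add c.txt): modified={a.txt, b.txt, d.txt, e.txt} staged={c.txt}
After op 8 (modify a.txt): modified={a.txt, b.txt, d.txt, e.txt} staged={c.txt}
After op 9 (modify c.txt): modified={a.txt, b.txt, c.txt, d.txt, e.txt} staged={c.txt}
After op 10 (git reset c.txt): modified={a.txt, b.txt, c.txt, d.txt, e.txt} staged={none}
After op 11 (git add a.txt): modified={b.txt, c.txt, d.txt, e.txt} staged={a.txt}
After op 12 (git add e.txt): modified={b.txt, c.txt, d.txt} staged={a.txt, e.txt}
After op 13 (modify a.txt): modified={a.txt, b.txt, c.txt, d.txt} staged={a.txt, e.txt}
After op 14 (git add b.txt): modified={a.txt, c.txt, d.txt} staged={a.txt, b.txt, e.txt}
After op 15 (git add a.txt): modified={c.txt, d.txt} staged={a.txt, b.txt, e.txt}
After op 16 (git reset e.txt): modified={c.txt, d.txt, e.txt} staged={a.txt, b.txt}
After op 17 (git reset a.txt): modified={a.txt, c.txt, d.txt, e.txt} staged={b.txt}
After op 18 (git reset b.txt): modified={a.txt, b.txt, c.txt, d.txt, e.txt} staged={none}
After op 19 (git add b.txt): modified={a.txt, c.txt, d.txt, e.txt} staged={b.txt}
After op 20 (git add e.txt): modified={a.txt, c.txt, d.txt} staged={b.txt, e.txt}
After op 21 (git reset e.txt): modified={a.txt, c.txt, d.txt, e.txt} staged={b.txt}
After op 22 (git add c.txt): modified={a.txt, d.txt, e.txt} staged={b.txt, c.txt}
After op 23 (modify b.txt): modified={a.txt, b.txt, d.txt, e.txt} staged={b.txt, c.txt}
After op 24 (modify c.txt): modified={a.txt, b.txt, c.txt, d.txt, e.txt} staged={b.txt, c.txt}
After op 25 (git commit): modified={a.txt, b.txt, c.txt, d.txt, e.txt} staged={none}
After op 26 (modify b.txt): modified={a.txt, b.txt, c.txt, d.txt, e.txt} staged={none}

Answer: none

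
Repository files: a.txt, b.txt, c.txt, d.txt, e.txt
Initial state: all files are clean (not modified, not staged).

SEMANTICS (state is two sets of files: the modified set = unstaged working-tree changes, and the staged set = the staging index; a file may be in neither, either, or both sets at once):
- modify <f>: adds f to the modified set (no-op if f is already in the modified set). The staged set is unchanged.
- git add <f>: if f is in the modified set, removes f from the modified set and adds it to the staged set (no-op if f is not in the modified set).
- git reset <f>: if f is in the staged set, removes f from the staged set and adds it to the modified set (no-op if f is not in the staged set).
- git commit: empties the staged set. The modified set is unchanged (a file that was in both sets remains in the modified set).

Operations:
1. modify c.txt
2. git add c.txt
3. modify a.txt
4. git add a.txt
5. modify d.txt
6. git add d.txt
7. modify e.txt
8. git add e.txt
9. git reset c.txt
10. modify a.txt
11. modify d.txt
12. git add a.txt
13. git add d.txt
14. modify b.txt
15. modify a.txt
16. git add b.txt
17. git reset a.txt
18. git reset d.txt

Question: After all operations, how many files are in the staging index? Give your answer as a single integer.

After op 1 (modify c.txt): modified={c.txt} staged={none}
After op 2 (git add c.txt): modified={none} staged={c.txt}
After op 3 (modify a.txt): modified={a.txt} staged={c.txt}
After op 4 (git add a.txt): modified={none} staged={a.txt, c.txt}
After op 5 (modify d.txt): modified={d.txt} staged={a.txt, c.txt}
After op 6 (git add d.txt): modified={none} staged={a.txt, c.txt, d.txt}
After op 7 (modify e.txt): modified={e.txt} staged={a.txt, c.txt, d.txt}
After op 8 (git add e.txt): modified={none} staged={a.txt, c.txt, d.txt, e.txt}
After op 9 (git reset c.txt): modified={c.txt} staged={a.txt, d.txt, e.txt}
After op 10 (modify a.txt): modified={a.txt, c.txt} staged={a.txt, d.txt, e.txt}
After op 11 (modify d.txt): modified={a.txt, c.txt, d.txt} staged={a.txt, d.txt, e.txt}
After op 12 (git add a.txt): modified={c.txt, d.txt} staged={a.txt, d.txt, e.txt}
After op 13 (git add d.txt): modified={c.txt} staged={a.txt, d.txt, e.txt}
After op 14 (modify b.txt): modified={b.txt, c.txt} staged={a.txt, d.txt, e.txt}
After op 15 (modify a.txt): modified={a.txt, b.txt, c.txt} staged={a.txt, d.txt, e.txt}
After op 16 (git add b.txt): modified={a.txt, c.txt} staged={a.txt, b.txt, d.txt, e.txt}
After op 17 (git reset a.txt): modified={a.txt, c.txt} staged={b.txt, d.txt, e.txt}
After op 18 (git reset d.txt): modified={a.txt, c.txt, d.txt} staged={b.txt, e.txt}
Final staged set: {b.txt, e.txt} -> count=2

Answer: 2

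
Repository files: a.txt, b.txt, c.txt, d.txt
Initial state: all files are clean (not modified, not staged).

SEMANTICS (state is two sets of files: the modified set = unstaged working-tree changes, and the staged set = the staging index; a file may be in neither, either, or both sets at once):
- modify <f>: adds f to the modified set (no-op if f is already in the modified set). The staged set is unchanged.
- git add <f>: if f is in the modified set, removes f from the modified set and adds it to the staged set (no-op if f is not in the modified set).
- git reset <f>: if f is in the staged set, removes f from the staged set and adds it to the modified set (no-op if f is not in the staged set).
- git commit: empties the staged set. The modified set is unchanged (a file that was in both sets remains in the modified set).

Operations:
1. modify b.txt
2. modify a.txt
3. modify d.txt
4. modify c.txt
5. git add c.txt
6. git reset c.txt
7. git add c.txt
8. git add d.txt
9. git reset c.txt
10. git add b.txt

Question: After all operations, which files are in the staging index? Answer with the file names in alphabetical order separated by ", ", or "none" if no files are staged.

Answer: b.txt, d.txt

Derivation:
After op 1 (modify b.txt): modified={b.txt} staged={none}
After op 2 (modify a.txt): modified={a.txt, b.txt} staged={none}
After op 3 (modify d.txt): modified={a.txt, b.txt, d.txt} staged={none}
After op 4 (modify c.txt): modified={a.txt, b.txt, c.txt, d.txt} staged={none}
After op 5 (git add c.txt): modified={a.txt, b.txt, d.txt} staged={c.txt}
After op 6 (git reset c.txt): modified={a.txt, b.txt, c.txt, d.txt} staged={none}
After op 7 (git add c.txt): modified={a.txt, b.txt, d.txt} staged={c.txt}
After op 8 (git add d.txt): modified={a.txt, b.txt} staged={c.txt, d.txt}
After op 9 (git reset c.txt): modified={a.txt, b.txt, c.txt} staged={d.txt}
After op 10 (git add b.txt): modified={a.txt, c.txt} staged={b.txt, d.txt}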